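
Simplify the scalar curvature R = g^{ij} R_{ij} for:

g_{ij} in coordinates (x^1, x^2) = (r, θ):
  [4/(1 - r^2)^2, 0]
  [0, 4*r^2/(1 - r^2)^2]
Non-zero Christoffel symbols (Γ^k_{ij} = Γ^k_{ji}):
Γ^r_{r r} = 2*r/(1 - r^2)
Γ^r_{θ θ} = (r^3 + r)/(r^2 - 1)
Γ^θ_{r θ} = (-r^2 - 1)/(r^3 - r)
Ricci tensor (R_{ij} = R^k_{ikj}): R_{rr} = -4/(r^2 - 1)^2, R_{rθ} = 0, R_{θθ} = -4*r^2/(r^2 - 1)^2
Inverse metric: g^{rr} = (1 - r^2)^2/4, g^{θθ} = (1 - r^2)^2/(4*r^2)
R = g^{ij} R_{ij} = ((1 - r^2)^2/4)(-4/(r^2 - 1)^2) + ((1 - r^2)^2/(4*r^2))(-4*r^2/(r^2 - 1)^2) = -2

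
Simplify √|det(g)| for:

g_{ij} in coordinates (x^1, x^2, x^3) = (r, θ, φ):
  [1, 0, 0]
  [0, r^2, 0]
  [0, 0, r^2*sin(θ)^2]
det(g) = r^4*sin(θ)^2
√|det(g)| = r^2*sin(θ) (taking 0 < θ < π so that |sin(θ)| = sin(θ))
Volume element: dV = r^2*sin(θ) dr dθ dφ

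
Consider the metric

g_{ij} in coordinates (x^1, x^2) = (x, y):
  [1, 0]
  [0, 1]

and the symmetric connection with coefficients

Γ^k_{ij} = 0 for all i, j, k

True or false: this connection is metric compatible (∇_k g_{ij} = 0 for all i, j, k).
Using ∇_k g_{ij} = ∂_k g_{ij} - Γ^m_{ki} g_{mj} - Γ^m_{kj} g_{im}:
e.g. ∇_y g_{xx} = (0) - (0) - (0) = 0
Every component ∇_k g_{ij} vanishes: the connection is metric compatible.
True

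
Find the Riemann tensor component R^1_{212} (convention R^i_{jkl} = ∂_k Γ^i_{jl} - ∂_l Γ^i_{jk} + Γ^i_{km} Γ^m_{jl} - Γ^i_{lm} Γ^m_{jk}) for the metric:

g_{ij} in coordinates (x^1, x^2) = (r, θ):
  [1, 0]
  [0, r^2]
Non-zero Christoffel symbols (Γ^k_{ij} = Γ^k_{ji}):
Γ^r_{θ θ} = -r
Γ^θ_{r θ} = 1/r
R^r_{θ r θ} = ∂_r Γ^r_{θ θ} - ∂_θ Γ^r_{θ r} + Γ^r_{r m} Γ^m_{θ θ} - Γ^r_{θ m} Γ^m_{θ r}
  = (-1) - (0) + (0) - (-1) = 0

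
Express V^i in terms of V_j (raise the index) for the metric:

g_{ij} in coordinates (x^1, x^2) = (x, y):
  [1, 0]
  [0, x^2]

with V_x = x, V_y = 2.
Inverse metric (diagonal): g^{xx} = 1, g^{yy} = 1/x^2
V^i = g^{ij} V_j:
V^x = (1)(x) + (0)(2) = x
V^y = (0)(x) + (1/x^2)(2) = 2/x^2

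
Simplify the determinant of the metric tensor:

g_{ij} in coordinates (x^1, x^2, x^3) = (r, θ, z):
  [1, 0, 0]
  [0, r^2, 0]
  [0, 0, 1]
Diagonal metric: det(g) = g_{11}·g_{22}·g_{33}
= (1)·(r^2)·(1)
det(g) = r^2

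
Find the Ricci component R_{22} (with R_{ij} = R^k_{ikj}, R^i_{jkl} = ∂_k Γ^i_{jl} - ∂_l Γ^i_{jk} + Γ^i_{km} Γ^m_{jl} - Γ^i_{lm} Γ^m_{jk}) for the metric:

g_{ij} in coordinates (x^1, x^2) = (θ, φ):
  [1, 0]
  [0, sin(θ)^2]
Non-zero Christoffel symbols (Γ^k_{ij} = Γ^k_{ji}):
Γ^θ_{φ φ} = -sin(2*θ)/2
Γ^φ_{θ φ} = 1/tan(θ)
R^θ_{φ θ φ} = ∂_θ Γ^θ_{φ φ} - ∂_φ Γ^θ_{φ θ} + Γ^θ_{θ m} Γ^m_{φ φ} - Γ^θ_{φ m} Γ^m_{φ θ}
  = (-cos(2*θ)) - (0) + (0) - (-cos(θ)^2) = sin(θ)^2
R^φ_{φ φ φ} = 0 (a repeated index in an antisymmetric pair)
R_{φφ} = R^θ_{φ θ φ} + R^φ_{φ φ φ} = (sin(θ)^2) + (0) = sin(θ)^2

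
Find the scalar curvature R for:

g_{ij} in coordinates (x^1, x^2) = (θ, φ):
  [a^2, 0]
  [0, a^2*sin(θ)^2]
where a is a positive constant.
Non-zero Christoffel symbols (Γ^k_{ij} = Γ^k_{ji}):
Γ^θ_{φ φ} = -sin(2*θ)/2
Γ^φ_{θ φ} = 1/tan(θ)
Ricci tensor (R_{ij} = R^k_{ikj}): R_{θθ} = 1, R_{θφ} = 0, R_{φφ} = sin(θ)^2
Inverse metric: g^{θθ} = 1/a^2, g^{φφ} = 1/(a^2*sin(θ)^2)
R = g^{ij} R_{ij} = (1/a^2)(1) + (1/(a^2*sin(θ)^2))(sin(θ)^2) = 2/a^2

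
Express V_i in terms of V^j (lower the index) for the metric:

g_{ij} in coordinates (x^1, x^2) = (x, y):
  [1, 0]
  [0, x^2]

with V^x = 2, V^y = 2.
V_i = g_{ij} V^j:
V_x = (1)(2) + (0)(2) = 2
V_y = (0)(2) + (x^2)(2) = 2*x^2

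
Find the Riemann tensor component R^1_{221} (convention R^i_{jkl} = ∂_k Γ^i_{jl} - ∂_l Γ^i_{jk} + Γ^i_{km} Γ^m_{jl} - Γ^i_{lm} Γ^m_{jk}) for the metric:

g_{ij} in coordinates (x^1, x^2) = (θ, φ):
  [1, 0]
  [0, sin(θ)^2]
Non-zero Christoffel symbols (Γ^k_{ij} = Γ^k_{ji}):
Γ^θ_{φ φ} = -sin(2*θ)/2
Γ^φ_{θ φ} = 1/tan(θ)
R^θ_{φ φ θ} = ∂_φ Γ^θ_{φ θ} - ∂_θ Γ^θ_{φ φ} + Γ^θ_{φ m} Γ^m_{φ θ} - Γ^θ_{θ m} Γ^m_{φ φ}
  = (0) - (-cos(2*θ)) + (-cos(θ)^2) - (0) = -sin(θ)^2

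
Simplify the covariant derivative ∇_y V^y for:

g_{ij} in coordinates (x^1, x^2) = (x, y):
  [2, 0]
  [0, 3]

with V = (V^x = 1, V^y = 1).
All Christoffel symbols are zero.
∇_y V^y = ∂_y V^y + Γ^y_{y j} V^j
  = (0) + (0)(1) + (0)(1)
  = 0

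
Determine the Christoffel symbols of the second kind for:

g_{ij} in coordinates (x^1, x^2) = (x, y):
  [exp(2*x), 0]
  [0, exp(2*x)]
Using Γ^k_{ij} = (1/2) g^{km} (∂_i g_{mj} + ∂_j g_{mi} - ∂_m g_{ij}); the metric is diagonal, so only the m = k term contributes.
Non-zero symbols (using the symmetry Γ^k_{ij} = Γ^k_{ji}):
Γ^x_{x x} = (1/2) g^{xx} (∂_x g_{xx} + ∂_x g_{xx} - ∂_x g_{xx}) = (1/2)(exp(-2*x))((2*exp(2*x)) + (2*exp(2*x)) - (2*exp(2*x))) = 1
Γ^x_{y y} = (1/2) g^{xx} (∂_y g_{xy} + ∂_y g_{xy} - ∂_x g_{yy}) = (1/2)(exp(-2*x))((0) + (0) - (2*exp(2*x))) = -1
Γ^y_{x y} = (1/2) g^{yy} (∂_x g_{yy} + ∂_y g_{yx} - ∂_y g_{xy}) = (1/2)(exp(-2*x))((2*exp(2*x)) + (0) - (0)) = 1
All other Christoffel symbols are zero.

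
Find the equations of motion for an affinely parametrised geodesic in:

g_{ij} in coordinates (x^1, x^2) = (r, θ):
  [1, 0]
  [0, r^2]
Geodesic equation: d^2x^k/dλ^2 + Γ^k_{ij} (dx^i/dλ)(dx^j/dλ) = 0.
Non-zero Christoffel symbols:
Γ^r_{θ θ} = -r
Γ^θ_{r θ} = 1/r
Substituting (the symmetric pair Γ^k_{ij}, Γ^k_{ji} combines into a factor 2):
d^2r/dλ^2 - r (dθ/dλ)^2 = 0
d^2θ/dλ^2 + (2/r) (dr/dλ)(dθ/dλ) = 0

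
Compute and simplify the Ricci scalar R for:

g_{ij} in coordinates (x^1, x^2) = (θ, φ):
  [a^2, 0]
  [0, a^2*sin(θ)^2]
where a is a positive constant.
Non-zero Christoffel symbols (Γ^k_{ij} = Γ^k_{ji}):
Γ^θ_{φ φ} = -sin(2*θ)/2
Γ^φ_{θ φ} = 1/tan(θ)
Ricci tensor (R_{ij} = R^k_{ikj}): R_{θθ} = 1, R_{θφ} = 0, R_{φφ} = sin(θ)^2
Inverse metric: g^{θθ} = 1/a^2, g^{φφ} = 1/(a^2*sin(θ)^2)
R = g^{ij} R_{ij} = (1/a^2)(1) + (1/(a^2*sin(θ)^2))(sin(θ)^2) = 2/a^2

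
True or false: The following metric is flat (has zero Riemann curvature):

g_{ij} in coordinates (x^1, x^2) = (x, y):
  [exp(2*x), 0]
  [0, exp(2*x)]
Non-zero Christoffel symbols:
Γ^x_{x x} = 1
Γ^x_{y y} = -1
Γ^y_{x y} = 1
Ricci tensor: R_{xx} = 0, R_{xy} = 0, R_{yy} = 0
All R_{ij} vanish; in 2 dimensions the Riemann tensor is fully determined by the Ricci tensor, so R^i_{jkl} = 0: the metric is flat (curvilinear coordinates on flat space).
True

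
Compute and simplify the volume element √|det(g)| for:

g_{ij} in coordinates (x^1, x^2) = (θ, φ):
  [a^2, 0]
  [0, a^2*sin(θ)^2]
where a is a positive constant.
det(g) = a^4*sin(θ)^2
√|det(g)| = a^2*sin(θ) (taking 0 < θ < π so that |sin(θ)| = sin(θ))
Volume element: dV = a^2*sin(θ) dθ dφ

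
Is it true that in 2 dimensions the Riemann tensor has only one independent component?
The number of independent components is n^2(n^2-1)/12 = 4·3/12 = 1 for n = 2 (e.g. R_{1212}).
Yes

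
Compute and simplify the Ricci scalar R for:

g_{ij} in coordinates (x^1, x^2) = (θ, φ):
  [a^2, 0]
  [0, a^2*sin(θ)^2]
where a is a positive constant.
Non-zero Christoffel symbols (Γ^k_{ij} = Γ^k_{ji}):
Γ^θ_{φ φ} = -sin(2*θ)/2
Γ^φ_{θ φ} = 1/tan(θ)
Ricci tensor (R_{ij} = R^k_{ikj}): R_{θθ} = 1, R_{θφ} = 0, R_{φφ} = sin(θ)^2
Inverse metric: g^{θθ} = 1/a^2, g^{φφ} = 1/(a^2*sin(θ)^2)
R = g^{ij} R_{ij} = (1/a^2)(1) + (1/(a^2*sin(θ)^2))(sin(θ)^2) = 2/a^2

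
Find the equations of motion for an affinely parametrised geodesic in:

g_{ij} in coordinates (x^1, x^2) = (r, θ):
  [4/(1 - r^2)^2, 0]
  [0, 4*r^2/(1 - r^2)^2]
Geodesic equation: d^2x^k/dλ^2 + Γ^k_{ij} (dx^i/dλ)(dx^j/dλ) = 0.
Non-zero Christoffel symbols:
Γ^r_{r r} = 2*r/(1 - r^2)
Γ^r_{θ θ} = (r^3 + r)/(r^2 - 1)
Γ^θ_{r θ} = (-r^2 - 1)/(r^3 - r)
Substituting (the symmetric pair Γ^k_{ij}, Γ^k_{ji} combines into a factor 2):
d^2r/dλ^2 + (2*r/(1 - r^2)) (dr/dλ)^2 + ((r^3 + r)/(r^2 - 1)) (dθ/dλ)^2 = 0
d^2θ/dλ^2 + ((-2*r^2 - 2)/(r^3 - r)) (dr/dλ)(dθ/dλ) = 0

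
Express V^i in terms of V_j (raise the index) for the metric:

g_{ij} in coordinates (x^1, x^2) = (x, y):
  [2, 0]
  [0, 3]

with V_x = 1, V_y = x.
Inverse metric (diagonal): g^{xx} = 1/2, g^{yy} = 1/3
V^i = g^{ij} V_j:
V^x = (1/2)(1) + (0)(x) = 1/2
V^y = (0)(1) + (1/3)(x) = x/3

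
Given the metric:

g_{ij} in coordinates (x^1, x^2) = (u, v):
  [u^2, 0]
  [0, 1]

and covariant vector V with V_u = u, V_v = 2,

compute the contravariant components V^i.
Inverse metric (diagonal): g^{uu} = 1/u^2, g^{vv} = 1
V^i = g^{ij} V_j:
V^u = (1/u^2)(u) + (0)(2) = 1/u
V^v = (0)(u) + (1)(2) = 2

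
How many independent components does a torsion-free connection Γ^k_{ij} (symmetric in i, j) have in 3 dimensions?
Γ^k_{ij} has n choices for the upper index and n(n+1)/2 independent symmetric lower index pairs.
Total = 3 × 3×4/2 = 3 × 6 = 18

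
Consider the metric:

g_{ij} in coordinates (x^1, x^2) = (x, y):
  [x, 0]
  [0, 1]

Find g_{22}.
With x^1 = x, x^2 = y, g_{22} = g_{yy} is the row-2, column-2 entry of the matrix.
g_{22} = 1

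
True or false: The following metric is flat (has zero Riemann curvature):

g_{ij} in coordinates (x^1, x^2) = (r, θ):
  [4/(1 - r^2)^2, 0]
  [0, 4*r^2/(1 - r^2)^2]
Non-zero Christoffel symbols:
Γ^r_{r r} = 2*r/(1 - r^2)
Γ^r_{θ θ} = (r^3 + r)/(r^2 - 1)
Γ^θ_{r θ} = (-r^2 - 1)/(r^3 - r)
Ricci tensor: R_{rr} = -4/(r^2 - 1)^2, R_{rθ} = 0, R_{θθ} = -4*r^2/(r^2 - 1)^2
The Ricci tensor is non-zero, so the Riemann tensor is non-zero: not flat.
False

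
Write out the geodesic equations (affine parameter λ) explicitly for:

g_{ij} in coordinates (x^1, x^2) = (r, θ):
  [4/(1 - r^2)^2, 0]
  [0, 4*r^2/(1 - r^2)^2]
Geodesic equation: d^2x^k/dλ^2 + Γ^k_{ij} (dx^i/dλ)(dx^j/dλ) = 0.
Non-zero Christoffel symbols:
Γ^r_{r r} = 2*r/(1 - r^2)
Γ^r_{θ θ} = (r^3 + r)/(r^2 - 1)
Γ^θ_{r θ} = (-r^2 - 1)/(r^3 - r)
Substituting (the symmetric pair Γ^k_{ij}, Γ^k_{ji} combines into a factor 2):
d^2r/dλ^2 + (2*r/(1 - r^2)) (dr/dλ)^2 + ((r^3 + r)/(r^2 - 1)) (dθ/dλ)^2 = 0
d^2θ/dλ^2 + ((-2*r^2 - 2)/(r^3 - r)) (dr/dλ)(dθ/dλ) = 0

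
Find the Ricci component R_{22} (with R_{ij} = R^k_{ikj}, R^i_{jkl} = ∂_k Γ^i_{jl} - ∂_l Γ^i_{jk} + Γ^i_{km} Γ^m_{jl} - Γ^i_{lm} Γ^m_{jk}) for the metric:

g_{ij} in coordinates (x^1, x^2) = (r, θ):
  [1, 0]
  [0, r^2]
Non-zero Christoffel symbols (Γ^k_{ij} = Γ^k_{ji}):
Γ^r_{θ θ} = -r
Γ^θ_{r θ} = 1/r
R^r_{θ r θ} = ∂_r Γ^r_{θ θ} - ∂_θ Γ^r_{θ r} + Γ^r_{r m} Γ^m_{θ θ} - Γ^r_{θ m} Γ^m_{θ r}
  = (-1) - (0) + (0) - (-1) = 0
R^θ_{θ θ θ} = 0 (a repeated index in an antisymmetric pair)
R_{θθ} = R^r_{θ r θ} + R^θ_{θ θ θ} = (0) + (0) = 0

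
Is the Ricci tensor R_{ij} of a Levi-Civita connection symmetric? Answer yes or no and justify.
R_{ij} = R^k_{ikj}; the pair symmetry R_{kilj} = R_{ljki} gives R_{ij} = R_{ji}.
Yes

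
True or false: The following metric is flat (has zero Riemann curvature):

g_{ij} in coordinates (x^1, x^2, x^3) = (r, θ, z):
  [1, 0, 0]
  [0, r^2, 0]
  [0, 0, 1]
Non-zero Christoffel symbols:
Γ^r_{θ θ} = -r
Γ^θ_{r θ} = 1/r
Ricci tensor: R_{rr} = 0, R_{rθ} = 0, R_{rz} = 0, R_{θθ} = 0, R_{θz} = 0, R_{zz} = 0
All R_{ij} vanish; in 3 dimensions the Riemann tensor is fully determined by the Ricci tensor, so R^i_{jkl} = 0: the metric is flat (curvilinear coordinates on flat space).
True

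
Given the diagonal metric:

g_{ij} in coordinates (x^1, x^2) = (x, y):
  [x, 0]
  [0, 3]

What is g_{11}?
With x^1 = x, x^2 = y, g_{11} = g_{xx} is the row-1, column-1 entry of the matrix.
g_{11} = x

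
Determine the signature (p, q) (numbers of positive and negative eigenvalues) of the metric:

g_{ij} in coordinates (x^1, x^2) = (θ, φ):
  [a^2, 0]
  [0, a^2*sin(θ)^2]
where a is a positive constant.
The metric is diagonal, so its eigenvalues are the diagonal entries: a^2, a^2*sin(θ)^2 (at a generic point, where coordinate-dependent entries are positive).
2 positive, 0 negative.
(2, 0) - Riemannian (positive definite)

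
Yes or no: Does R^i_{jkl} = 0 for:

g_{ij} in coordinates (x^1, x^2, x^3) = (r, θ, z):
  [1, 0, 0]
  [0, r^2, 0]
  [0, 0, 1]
Non-zero Christoffel symbols:
Γ^r_{θ θ} = -r
Γ^θ_{r θ} = 1/r
Ricci tensor: R_{rr} = 0, R_{rθ} = 0, R_{rz} = 0, R_{θθ} = 0, R_{θz} = 0, R_{zz} = 0
All R_{ij} vanish; in 3 dimensions the Riemann tensor is fully determined by the Ricci tensor, so R^i_{jkl} = 0: the metric is flat (curvilinear coordinates on flat space).
Yes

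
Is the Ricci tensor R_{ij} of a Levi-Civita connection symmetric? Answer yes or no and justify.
R_{ij} = R^k_{ikj}; the pair symmetry R_{kilj} = R_{ljki} gives R_{ij} = R_{ji}.
Yes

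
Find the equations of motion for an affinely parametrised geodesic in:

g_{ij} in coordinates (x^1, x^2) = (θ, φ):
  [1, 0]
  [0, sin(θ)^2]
Geodesic equation: d^2x^k/dλ^2 + Γ^k_{ij} (dx^i/dλ)(dx^j/dλ) = 0.
Non-zero Christoffel symbols:
Γ^θ_{φ φ} = -sin(2*θ)/2
Γ^φ_{θ φ} = 1/tan(θ)
Substituting (the symmetric pair Γ^k_{ij}, Γ^k_{ji} combines into a factor 2):
d^2θ/dλ^2 - (sin(2*θ)/2) (dφ/dλ)^2 = 0
d^2φ/dλ^2 + (2/tan(θ)) (dθ/dλ)(dφ/dλ) = 0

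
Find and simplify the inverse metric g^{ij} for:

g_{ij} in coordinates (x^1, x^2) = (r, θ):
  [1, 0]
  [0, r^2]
The metric is diagonal, so g^{ij} is diagonal with entries 1/g_{ii}: diag(1, 1/(r^2)).
g^{ij}:
  [1, 0]
  [0, 1/r^2]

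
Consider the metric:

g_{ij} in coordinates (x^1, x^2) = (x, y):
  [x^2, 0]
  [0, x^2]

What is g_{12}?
With x^1 = x, x^2 = y, g_{12} = g_{xy} is the row-1, column-2 entry of the matrix.
g_{12} = 0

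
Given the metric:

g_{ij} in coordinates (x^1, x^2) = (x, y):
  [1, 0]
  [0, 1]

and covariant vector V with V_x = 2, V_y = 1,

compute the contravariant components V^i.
Inverse metric (diagonal): g^{xx} = 1, g^{yy} = 1
V^i = g^{ij} V_j:
V^x = (1)(2) + (0)(1) = 2
V^y = (0)(2) + (1)(1) = 1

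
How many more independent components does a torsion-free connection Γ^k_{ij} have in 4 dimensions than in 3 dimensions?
Independent components in n dimensions: n × n(n+1)/2 = n^2(n+1)/2.
4D: 4 × 10 = 40
3D: 3 × 6 = 18
Difference = 40 - 18 = 22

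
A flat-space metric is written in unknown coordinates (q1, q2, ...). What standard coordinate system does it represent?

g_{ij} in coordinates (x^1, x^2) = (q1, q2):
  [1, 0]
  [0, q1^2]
The line element ds^2 = dq1^2 + q1^2 dq2^2 is dr^2 + r^2 dθ^2 with q1 = r, q2 = θ.
polar coordinates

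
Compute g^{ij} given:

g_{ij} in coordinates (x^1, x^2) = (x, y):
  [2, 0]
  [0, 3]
The metric is diagonal, so g^{ij} is diagonal with entries 1/g_{ii}: diag(1/2, 1/3).
g^{ij}:
  [1/2, 0]
  [0, 1/3]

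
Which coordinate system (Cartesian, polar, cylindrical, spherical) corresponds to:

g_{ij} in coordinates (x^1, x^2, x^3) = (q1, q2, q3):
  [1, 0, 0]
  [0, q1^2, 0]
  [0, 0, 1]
The line element ds^2 = dq1^2 + q1^2 dq2^2 + dq3^2 is dr^2 + r^2 dθ^2 + dz^2 with q1 = r, q2 = θ, q3 = z.
cylindrical coordinates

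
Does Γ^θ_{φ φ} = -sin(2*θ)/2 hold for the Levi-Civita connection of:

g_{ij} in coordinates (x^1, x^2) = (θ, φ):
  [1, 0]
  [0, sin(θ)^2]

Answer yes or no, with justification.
Γ^θ_{φ φ} = (1/2) g^{θθ} (∂_φ g_{θφ} + ∂_φ g_{θφ} - ∂_θ g_{φφ}) = (1/2)(1)((0) + (0) - (sin(2*θ))) = -sin(2*θ)/2
This equals the proposed value -sin(2*θ)/2.
Yes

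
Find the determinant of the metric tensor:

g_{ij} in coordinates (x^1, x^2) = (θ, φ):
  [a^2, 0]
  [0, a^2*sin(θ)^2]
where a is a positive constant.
For a 2×2 metric: det(g) = g_{11}·g_{22} - g_{12}·g_{21}
= (a^2)·(a^2*sin(θ)^2) - (0)·(0)
= a^4*sin(θ)^2 - 0
det(g) = a^4*sin(θ)^2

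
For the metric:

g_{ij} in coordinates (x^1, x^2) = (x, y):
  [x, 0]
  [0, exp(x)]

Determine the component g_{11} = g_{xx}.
With x^1 = x, x^2 = y, g_{11} = g_{xx} is the row-1, column-1 entry of the matrix.
g_{11} = x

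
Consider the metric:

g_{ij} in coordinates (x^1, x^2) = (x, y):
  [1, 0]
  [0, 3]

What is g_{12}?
With x^1 = x, x^2 = y, g_{12} = g_{xy} is the row-1, column-2 entry of the matrix.
g_{12} = 0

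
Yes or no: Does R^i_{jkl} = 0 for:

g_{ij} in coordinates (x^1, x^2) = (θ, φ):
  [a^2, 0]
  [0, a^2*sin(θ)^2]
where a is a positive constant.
Non-zero Christoffel symbols:
Γ^θ_{φ φ} = -sin(2*θ)/2
Γ^φ_{θ φ} = 1/tan(θ)
Ricci tensor: R_{θθ} = 1, R_{θφ} = 0, R_{φφ} = sin(θ)^2
The Ricci tensor is non-zero, so the Riemann tensor is non-zero: not flat.
No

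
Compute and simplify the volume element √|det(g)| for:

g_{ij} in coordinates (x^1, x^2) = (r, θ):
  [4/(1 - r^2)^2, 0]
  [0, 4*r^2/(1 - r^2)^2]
det(g) = 16*r^2/(1 - r^2)^4
√|det(g)| = 4*r/(r^2 - 1)^2
Volume element: dV = 4*r/(r^2 - 1)^2 dr dθ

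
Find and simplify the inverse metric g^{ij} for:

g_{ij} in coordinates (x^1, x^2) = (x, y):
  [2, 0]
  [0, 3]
The metric is diagonal, so g^{ij} is diagonal with entries 1/g_{ii}: diag(1/2, 1/3).
g^{ij}:
  [1/2, 0]
  [0, 1/3]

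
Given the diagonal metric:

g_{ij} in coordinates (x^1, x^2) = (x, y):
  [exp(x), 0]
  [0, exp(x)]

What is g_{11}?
With x^1 = x, x^2 = y, g_{11} = g_{xx} is the row-1, column-1 entry of the matrix.
g_{11} = exp(x)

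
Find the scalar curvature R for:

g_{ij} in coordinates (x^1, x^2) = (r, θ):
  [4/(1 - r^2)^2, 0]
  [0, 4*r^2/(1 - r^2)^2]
Non-zero Christoffel symbols (Γ^k_{ij} = Γ^k_{ji}):
Γ^r_{r r} = 2*r/(1 - r^2)
Γ^r_{θ θ} = (r^3 + r)/(r^2 - 1)
Γ^θ_{r θ} = (-r^2 - 1)/(r^3 - r)
Ricci tensor (R_{ij} = R^k_{ikj}): R_{rr} = -4/(r^2 - 1)^2, R_{rθ} = 0, R_{θθ} = -4*r^2/(r^2 - 1)^2
Inverse metric: g^{rr} = (1 - r^2)^2/4, g^{θθ} = (1 - r^2)^2/(4*r^2)
R = g^{ij} R_{ij} = ((1 - r^2)^2/4)(-4/(r^2 - 1)^2) + ((1 - r^2)^2/(4*r^2))(-4*r^2/(r^2 - 1)^2) = -2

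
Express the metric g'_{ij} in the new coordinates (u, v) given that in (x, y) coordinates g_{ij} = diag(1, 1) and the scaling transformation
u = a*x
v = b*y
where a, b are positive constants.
Invert the transformation: x = u/a, y = v/b
g'_{ij} = (∂x^k/∂x'^i)(∂x^l/∂x'^j) g_{kl}; with g_{kl} = δ_{kl} this is Σ_k (∂x^k/∂x'^i)(∂x^k/∂x'^j).
Jacobian: ∂x/∂u = 1/a, ∂x/∂v = 0, ∂y/∂u = 0, ∂y/∂v = 1/b
g'_{uu} = (1/a)(1/a) + (0)(0) = 1/a^2
g'_{uv} = (1/a)(0) + (0)(1/b) = 0
g'_{vv} = (0)(0) + (1/b)(1/b) = 1/b^2
g'_{ij} = diag(1/a^2, 1/b^2)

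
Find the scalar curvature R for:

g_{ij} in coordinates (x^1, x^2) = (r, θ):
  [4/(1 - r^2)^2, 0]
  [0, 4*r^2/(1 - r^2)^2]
Non-zero Christoffel symbols (Γ^k_{ij} = Γ^k_{ji}):
Γ^r_{r r} = 2*r/(1 - r^2)
Γ^r_{θ θ} = (r^3 + r)/(r^2 - 1)
Γ^θ_{r θ} = (-r^2 - 1)/(r^3 - r)
Ricci tensor (R_{ij} = R^k_{ikj}): R_{rr} = -4/(r^2 - 1)^2, R_{rθ} = 0, R_{θθ} = -4*r^2/(r^2 - 1)^2
Inverse metric: g^{rr} = (1 - r^2)^2/4, g^{θθ} = (1 - r^2)^2/(4*r^2)
R = g^{ij} R_{ij} = ((1 - r^2)^2/4)(-4/(r^2 - 1)^2) + ((1 - r^2)^2/(4*r^2))(-4*r^2/(r^2 - 1)^2) = -2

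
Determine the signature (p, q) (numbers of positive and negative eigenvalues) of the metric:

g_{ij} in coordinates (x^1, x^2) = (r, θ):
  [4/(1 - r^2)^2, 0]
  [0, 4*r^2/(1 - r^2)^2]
The metric is diagonal, so its eigenvalues are the diagonal entries: 4/(1 - r^2)^2, 4*r^2/(1 - r^2)^2 (at a generic point, where coordinate-dependent entries are positive).
2 positive, 0 negative.
(2, 0) - Riemannian (positive definite)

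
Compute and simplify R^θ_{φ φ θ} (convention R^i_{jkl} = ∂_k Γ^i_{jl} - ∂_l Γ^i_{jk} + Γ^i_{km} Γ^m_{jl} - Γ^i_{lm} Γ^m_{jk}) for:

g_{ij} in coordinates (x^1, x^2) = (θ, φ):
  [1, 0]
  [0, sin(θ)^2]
Non-zero Christoffel symbols (Γ^k_{ij} = Γ^k_{ji}):
Γ^θ_{φ φ} = -sin(2*θ)/2
Γ^φ_{θ φ} = 1/tan(θ)
R^θ_{φ φ θ} = ∂_φ Γ^θ_{φ θ} - ∂_θ Γ^θ_{φ φ} + Γ^θ_{φ m} Γ^m_{φ θ} - Γ^θ_{θ m} Γ^m_{φ φ}
  = (0) - (-cos(2*θ)) + (-cos(θ)^2) - (0) = -sin(θ)^2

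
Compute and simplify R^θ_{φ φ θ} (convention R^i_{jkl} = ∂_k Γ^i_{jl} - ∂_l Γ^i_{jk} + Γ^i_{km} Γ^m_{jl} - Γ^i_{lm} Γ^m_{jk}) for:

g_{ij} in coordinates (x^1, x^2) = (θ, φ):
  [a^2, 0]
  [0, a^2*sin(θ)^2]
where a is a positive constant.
Non-zero Christoffel symbols (Γ^k_{ij} = Γ^k_{ji}):
Γ^θ_{φ φ} = -sin(2*θ)/2
Γ^φ_{θ φ} = 1/tan(θ)
R^θ_{φ φ θ} = ∂_φ Γ^θ_{φ θ} - ∂_θ Γ^θ_{φ φ} + Γ^θ_{φ m} Γ^m_{φ θ} - Γ^θ_{θ m} Γ^m_{φ φ}
  = (0) - (-cos(2*θ)) + (-cos(θ)^2) - (0) = -sin(θ)^2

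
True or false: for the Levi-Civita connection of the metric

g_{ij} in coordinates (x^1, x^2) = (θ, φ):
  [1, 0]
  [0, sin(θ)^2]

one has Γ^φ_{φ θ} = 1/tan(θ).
Γ^φ_{φ θ} = (1/2) g^{φφ} (∂_φ g_{φθ} + ∂_θ g_{φφ} - ∂_φ g_{φθ}) = (1/2)(1/sin(θ)^2)((0) + (sin(2*θ)) - (0)) = 1/tan(θ)
This equals the proposed value 1/tan(θ).
True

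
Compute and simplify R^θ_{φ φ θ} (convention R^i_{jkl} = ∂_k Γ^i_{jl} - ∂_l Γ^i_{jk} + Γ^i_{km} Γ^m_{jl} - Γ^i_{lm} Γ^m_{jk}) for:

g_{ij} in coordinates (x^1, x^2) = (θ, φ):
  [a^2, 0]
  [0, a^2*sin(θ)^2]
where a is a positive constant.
Non-zero Christoffel symbols (Γ^k_{ij} = Γ^k_{ji}):
Γ^θ_{φ φ} = -sin(2*θ)/2
Γ^φ_{θ φ} = 1/tan(θ)
R^θ_{φ φ θ} = ∂_φ Γ^θ_{φ θ} - ∂_θ Γ^θ_{φ φ} + Γ^θ_{φ m} Γ^m_{φ θ} - Γ^θ_{θ m} Γ^m_{φ φ}
  = (0) - (-cos(2*θ)) + (-cos(θ)^2) - (0) = -sin(θ)^2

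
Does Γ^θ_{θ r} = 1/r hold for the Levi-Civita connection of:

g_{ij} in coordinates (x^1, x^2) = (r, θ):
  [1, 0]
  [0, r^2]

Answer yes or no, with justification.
Γ^θ_{θ r} = (1/2) g^{θθ} (∂_θ g_{θr} + ∂_r g_{θθ} - ∂_θ g_{θr}) = (1/2)(1/r^2)((0) + (2*r) - (0)) = 1/r
This equals the proposed value 1/r.
Yes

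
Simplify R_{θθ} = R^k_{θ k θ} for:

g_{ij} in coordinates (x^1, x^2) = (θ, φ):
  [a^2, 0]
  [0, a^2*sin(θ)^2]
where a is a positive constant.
Non-zero Christoffel symbols (Γ^k_{ij} = Γ^k_{ji}):
Γ^θ_{φ φ} = -sin(2*θ)/2
Γ^φ_{θ φ} = 1/tan(θ)
R^θ_{θ θ θ} = 0 (a repeated index in an antisymmetric pair)
R^φ_{θ φ θ} = ∂_φ Γ^φ_{θ θ} - ∂_θ Γ^φ_{θ φ} + Γ^φ_{φ m} Γ^m_{θ θ} - Γ^φ_{θ m} Γ^m_{θ φ}
  = (0) - (-1/sin(θ)^2) + (0) - (1/tan(θ)^2) = 1
R_{θθ} = R^θ_{θ θ θ} + R^φ_{θ φ θ} = (0) + (1) = 1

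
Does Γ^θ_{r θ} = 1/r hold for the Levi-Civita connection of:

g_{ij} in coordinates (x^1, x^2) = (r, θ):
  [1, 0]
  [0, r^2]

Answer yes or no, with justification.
Γ^θ_{r θ} = (1/2) g^{θθ} (∂_r g_{θθ} + ∂_θ g_{θr} - ∂_θ g_{rθ}) = (1/2)(1/r^2)((2*r) + (0) - (0)) = 1/r
This equals the proposed value 1/r.
Yes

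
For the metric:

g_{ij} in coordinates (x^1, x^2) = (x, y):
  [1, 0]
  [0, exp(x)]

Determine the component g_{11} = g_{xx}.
With x^1 = x, x^2 = y, g_{11} = g_{xx} is the row-1, column-1 entry of the matrix.
g_{11} = 1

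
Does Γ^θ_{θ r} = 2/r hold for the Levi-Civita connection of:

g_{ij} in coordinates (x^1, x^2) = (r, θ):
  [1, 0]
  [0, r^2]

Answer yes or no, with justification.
Γ^θ_{θ r} = (1/2) g^{θθ} (∂_θ g_{θr} + ∂_r g_{θθ} - ∂_θ g_{θr}) = (1/2)(1/r^2)((0) + (2*r) - (0)) = 1/r
This differs from the proposed value 2/r.
No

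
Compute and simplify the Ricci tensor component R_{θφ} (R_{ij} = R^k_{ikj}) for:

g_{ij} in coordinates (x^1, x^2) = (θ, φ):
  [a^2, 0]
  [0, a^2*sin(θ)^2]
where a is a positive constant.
Non-zero Christoffel symbols (Γ^k_{ij} = Γ^k_{ji}):
Γ^θ_{φ φ} = -sin(2*θ)/2
Γ^φ_{θ φ} = 1/tan(θ)
R^θ_{θ θ φ} = 0 (a repeated index in an antisymmetric pair)
R^φ_{θ φ φ} = 0 (a repeated index in an antisymmetric pair)
R_{θφ} = R^θ_{θ θ φ} + R^φ_{θ φ φ} = (0) + (0) = 0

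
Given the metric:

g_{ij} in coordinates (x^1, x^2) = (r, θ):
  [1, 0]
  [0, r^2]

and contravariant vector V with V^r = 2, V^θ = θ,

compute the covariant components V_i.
V_i = g_{ij} V^j:
V_r = (1)(2) + (0)(θ) = 2
V_θ = (0)(2) + (r^2)(θ) = r^2*θ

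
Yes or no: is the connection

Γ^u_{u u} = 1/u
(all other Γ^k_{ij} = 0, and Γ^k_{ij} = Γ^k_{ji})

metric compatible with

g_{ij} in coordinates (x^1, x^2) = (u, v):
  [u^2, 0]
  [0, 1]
Using ∇_k g_{ij} = ∂_k g_{ij} - Γ^m_{ki} g_{mj} - Γ^m_{kj} g_{im}:
e.g. ∇_u g_{uu} = (2*u) - (u) - (u) = 0
Every component ∇_k g_{ij} vanishes: the connection is metric compatible.
Yes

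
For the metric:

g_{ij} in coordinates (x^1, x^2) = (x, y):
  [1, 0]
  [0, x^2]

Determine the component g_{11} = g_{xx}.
With x^1 = x, x^2 = y, g_{11} = g_{xx} is the row-1, column-1 entry of the matrix.
g_{11} = 1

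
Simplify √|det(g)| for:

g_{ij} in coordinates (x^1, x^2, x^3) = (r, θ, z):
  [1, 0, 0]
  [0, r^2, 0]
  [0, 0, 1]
det(g) = r^2
√|det(g)| = r
Volume element: dV = r dr dθ dz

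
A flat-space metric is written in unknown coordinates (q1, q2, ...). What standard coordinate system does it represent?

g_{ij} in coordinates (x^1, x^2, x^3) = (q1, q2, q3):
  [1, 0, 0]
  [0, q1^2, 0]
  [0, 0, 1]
The line element ds^2 = dq1^2 + q1^2 dq2^2 + dq3^2 is dr^2 + r^2 dθ^2 + dz^2 with q1 = r, q2 = θ, q3 = z.
cylindrical coordinates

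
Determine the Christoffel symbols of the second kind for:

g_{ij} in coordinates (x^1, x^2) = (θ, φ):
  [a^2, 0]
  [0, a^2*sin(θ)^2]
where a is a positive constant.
Using Γ^k_{ij} = (1/2) g^{km} (∂_i g_{mj} + ∂_j g_{mi} - ∂_m g_{ij}); the metric is diagonal, so only the m = k term contributes.
Non-zero symbols (using the symmetry Γ^k_{ij} = Γ^k_{ji}):
Γ^θ_{φ φ} = (1/2) g^{θθ} (∂_φ g_{θφ} + ∂_φ g_{θφ} - ∂_θ g_{φφ}) = (1/2)(1/a^2)((0) + (0) - (a^2*sin(2*θ))) = -sin(2*θ)/2
Γ^φ_{θ φ} = (1/2) g^{φφ} (∂_θ g_{φφ} + ∂_φ g_{φθ} - ∂_φ g_{θφ}) = (1/2)(1/(a^2*sin(θ)^2))((a^2*sin(2*θ)) + (0) - (0)) = 1/tan(θ)
All other Christoffel symbols are zero.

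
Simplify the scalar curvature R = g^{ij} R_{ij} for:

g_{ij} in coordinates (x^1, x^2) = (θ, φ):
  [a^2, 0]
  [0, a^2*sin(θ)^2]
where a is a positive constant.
Non-zero Christoffel symbols (Γ^k_{ij} = Γ^k_{ji}):
Γ^θ_{φ φ} = -sin(2*θ)/2
Γ^φ_{θ φ} = 1/tan(θ)
Ricci tensor (R_{ij} = R^k_{ikj}): R_{θθ} = 1, R_{θφ} = 0, R_{φφ} = sin(θ)^2
Inverse metric: g^{θθ} = 1/a^2, g^{φφ} = 1/(a^2*sin(θ)^2)
R = g^{ij} R_{ij} = (1/a^2)(1) + (1/(a^2*sin(θ)^2))(sin(θ)^2) = 2/a^2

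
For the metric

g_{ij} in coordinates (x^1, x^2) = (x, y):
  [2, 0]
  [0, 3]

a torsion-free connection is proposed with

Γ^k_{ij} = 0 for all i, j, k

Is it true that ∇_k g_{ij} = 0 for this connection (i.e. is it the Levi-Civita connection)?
Using ∇_k g_{ij} = ∂_k g_{ij} - Γ^m_{ki} g_{mj} - Γ^m_{kj} g_{im}:
e.g. ∇_y g_{yy} = (0) - (0) - (0) = 0
Every component ∇_k g_{ij} vanishes: the connection is metric compatible.
Yes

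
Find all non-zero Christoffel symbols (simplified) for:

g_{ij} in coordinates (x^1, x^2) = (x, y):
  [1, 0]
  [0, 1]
Using Γ^k_{ij} = (1/2) g^{km} (∂_i g_{mj} + ∂_j g_{mi} - ∂_m g_{ij}); the metric is diagonal, so only the m = k term contributes.
Every metric component is constant, so all ∂_m g_{ij} = 0 and every Christoffel symbol vanishes.
All Christoffel symbols are zero.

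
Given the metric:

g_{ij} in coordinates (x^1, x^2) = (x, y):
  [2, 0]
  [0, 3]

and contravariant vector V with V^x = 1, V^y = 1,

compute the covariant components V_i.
V_i = g_{ij} V^j:
V_x = (2)(1) + (0)(1) = 2
V_y = (0)(1) + (3)(1) = 3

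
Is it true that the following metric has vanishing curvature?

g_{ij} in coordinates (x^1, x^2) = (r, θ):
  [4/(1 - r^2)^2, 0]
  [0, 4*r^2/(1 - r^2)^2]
Non-zero Christoffel symbols:
Γ^r_{r r} = 2*r/(1 - r^2)
Γ^r_{θ θ} = (r^3 + r)/(r^2 - 1)
Γ^θ_{r θ} = (-r^2 - 1)/(r^3 - r)
Ricci tensor: R_{rr} = -4/(r^2 - 1)^2, R_{rθ} = 0, R_{θθ} = -4*r^2/(r^2 - 1)^2
The Ricci tensor is non-zero, so the Riemann tensor is non-zero: not flat.
No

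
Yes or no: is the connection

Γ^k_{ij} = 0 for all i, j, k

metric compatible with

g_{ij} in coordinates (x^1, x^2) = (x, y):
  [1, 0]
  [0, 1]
Using ∇_k g_{ij} = ∂_k g_{ij} - Γ^m_{ki} g_{mj} - Γ^m_{kj} g_{im}:
e.g. ∇_x g_{xy} = (0) - (0) - (0) = 0
Every component ∇_k g_{ij} vanishes: the connection is metric compatible.
Yes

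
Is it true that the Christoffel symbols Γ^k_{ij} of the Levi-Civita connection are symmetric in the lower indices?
The Levi-Civita connection is torsion-free, which is exactly Γ^k_{ij} = Γ^k_{ji}.
Yes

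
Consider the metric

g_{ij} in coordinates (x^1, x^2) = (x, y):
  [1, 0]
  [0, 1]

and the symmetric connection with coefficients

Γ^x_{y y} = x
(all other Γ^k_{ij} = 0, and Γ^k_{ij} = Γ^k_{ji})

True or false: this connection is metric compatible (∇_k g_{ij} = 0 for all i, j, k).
Using ∇_k g_{ij} = ∂_k g_{ij} - Γ^m_{ki} g_{mj} - Γ^m_{kj} g_{im}:
∇_y g_{xy} = (0) - (0) - (x) = -x ≠ 0
So the connection is not metric compatible (it is not the Levi-Civita connection).
False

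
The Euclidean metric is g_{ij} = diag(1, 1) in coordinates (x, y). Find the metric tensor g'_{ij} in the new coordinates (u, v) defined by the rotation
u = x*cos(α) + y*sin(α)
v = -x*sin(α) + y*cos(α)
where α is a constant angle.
Invert the transformation: x = u*cos(α) - v*sin(α), y = u*sin(α) + v*cos(α)
g'_{ij} = (∂x^k/∂x'^i)(∂x^l/∂x'^j) g_{kl}; with g_{kl} = δ_{kl} this is Σ_k (∂x^k/∂x'^i)(∂x^k/∂x'^j).
Jacobian: ∂x/∂u = cos(α), ∂x/∂v = -sin(α), ∂y/∂u = sin(α), ∂y/∂v = cos(α)
g'_{uu} = (cos(α))(cos(α)) + (sin(α))(sin(α)) = 1
g'_{uv} = (cos(α))(-sin(α)) + (sin(α))(cos(α)) = 0
g'_{vv} = (-sin(α))(-sin(α)) + (cos(α))(cos(α)) = 1
g'_{ij} = diag(1, 1)
The Euclidean metric is invariant under rotations.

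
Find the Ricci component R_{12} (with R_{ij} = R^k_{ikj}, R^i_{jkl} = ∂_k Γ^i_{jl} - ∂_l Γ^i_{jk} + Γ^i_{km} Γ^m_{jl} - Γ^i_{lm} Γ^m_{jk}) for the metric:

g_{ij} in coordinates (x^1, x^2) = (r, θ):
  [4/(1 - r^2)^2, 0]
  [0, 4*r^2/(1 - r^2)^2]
Non-zero Christoffel symbols (Γ^k_{ij} = Γ^k_{ji}):
Γ^r_{r r} = 2*r/(1 - r^2)
Γ^r_{θ θ} = (r^3 + r)/(r^2 - 1)
Γ^θ_{r θ} = (-r^2 - 1)/(r^3 - r)
R^r_{r r θ} = 0 (a repeated index in an antisymmetric pair)
R^θ_{r θ θ} = 0 (a repeated index in an antisymmetric pair)
R_{rθ} = R^r_{r r θ} + R^θ_{r θ θ} = (0) + (0) = 0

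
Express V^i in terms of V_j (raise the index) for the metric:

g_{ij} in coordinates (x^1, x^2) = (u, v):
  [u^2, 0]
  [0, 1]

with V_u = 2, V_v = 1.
Inverse metric (diagonal): g^{uu} = 1/u^2, g^{vv} = 1
V^i = g^{ij} V_j:
V^u = (1/u^2)(2) + (0)(1) = 2/u^2
V^v = (0)(2) + (1)(1) = 1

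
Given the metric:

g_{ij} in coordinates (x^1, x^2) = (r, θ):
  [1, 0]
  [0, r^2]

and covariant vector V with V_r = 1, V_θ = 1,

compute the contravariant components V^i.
Inverse metric (diagonal): g^{rr} = 1, g^{θθ} = 1/r^2
V^i = g^{ij} V_j:
V^r = (1)(1) + (0)(1) = 1
V^θ = (0)(1) + (1/r^2)(1) = 1/r^2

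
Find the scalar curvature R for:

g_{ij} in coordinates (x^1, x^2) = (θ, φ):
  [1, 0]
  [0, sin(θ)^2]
Non-zero Christoffel symbols (Γ^k_{ij} = Γ^k_{ji}):
Γ^θ_{φ φ} = -sin(2*θ)/2
Γ^φ_{θ φ} = 1/tan(θ)
Ricci tensor (R_{ij} = R^k_{ikj}): R_{θθ} = 1, R_{θφ} = 0, R_{φφ} = sin(θ)^2
Inverse metric: g^{θθ} = 1, g^{φφ} = 1/sin(θ)^2
R = g^{ij} R_{ij} = (1)(1) + (1/sin(θ)^2)(sin(θ)^2) = 2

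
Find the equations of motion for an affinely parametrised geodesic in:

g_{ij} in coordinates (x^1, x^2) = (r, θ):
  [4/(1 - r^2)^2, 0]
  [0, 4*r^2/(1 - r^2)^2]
Geodesic equation: d^2x^k/dλ^2 + Γ^k_{ij} (dx^i/dλ)(dx^j/dλ) = 0.
Non-zero Christoffel symbols:
Γ^r_{r r} = 2*r/(1 - r^2)
Γ^r_{θ θ} = (r^3 + r)/(r^2 - 1)
Γ^θ_{r θ} = (-r^2 - 1)/(r^3 - r)
Substituting (the symmetric pair Γ^k_{ij}, Γ^k_{ji} combines into a factor 2):
d^2r/dλ^2 + (2*r/(1 - r^2)) (dr/dλ)^2 + ((r^3 + r)/(r^2 - 1)) (dθ/dλ)^2 = 0
d^2θ/dλ^2 + ((-2*r^2 - 2)/(r^3 - r)) (dr/dλ)(dθ/dλ) = 0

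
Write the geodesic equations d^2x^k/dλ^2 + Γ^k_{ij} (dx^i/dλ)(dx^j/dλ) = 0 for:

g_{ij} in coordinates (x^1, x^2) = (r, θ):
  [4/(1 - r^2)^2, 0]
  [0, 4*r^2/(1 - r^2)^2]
Geodesic equation: d^2x^k/dλ^2 + Γ^k_{ij} (dx^i/dλ)(dx^j/dλ) = 0.
Non-zero Christoffel symbols:
Γ^r_{r r} = 2*r/(1 - r^2)
Γ^r_{θ θ} = (r^3 + r)/(r^2 - 1)
Γ^θ_{r θ} = (-r^2 - 1)/(r^3 - r)
Substituting (the symmetric pair Γ^k_{ij}, Γ^k_{ji} combines into a factor 2):
d^2r/dλ^2 + (2*r/(1 - r^2)) (dr/dλ)^2 + ((r^3 + r)/(r^2 - 1)) (dθ/dλ)^2 = 0
d^2θ/dλ^2 + ((-2*r^2 - 2)/(r^3 - r)) (dr/dλ)(dθ/dλ) = 0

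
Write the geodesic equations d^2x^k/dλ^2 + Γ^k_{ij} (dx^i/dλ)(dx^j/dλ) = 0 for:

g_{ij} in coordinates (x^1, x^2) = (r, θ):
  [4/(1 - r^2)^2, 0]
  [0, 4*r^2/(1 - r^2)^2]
Geodesic equation: d^2x^k/dλ^2 + Γ^k_{ij} (dx^i/dλ)(dx^j/dλ) = 0.
Non-zero Christoffel symbols:
Γ^r_{r r} = 2*r/(1 - r^2)
Γ^r_{θ θ} = (r^3 + r)/(r^2 - 1)
Γ^θ_{r θ} = (-r^2 - 1)/(r^3 - r)
Substituting (the symmetric pair Γ^k_{ij}, Γ^k_{ji} combines into a factor 2):
d^2r/dλ^2 + (2*r/(1 - r^2)) (dr/dλ)^2 + ((r^3 + r)/(r^2 - 1)) (dθ/dλ)^2 = 0
d^2θ/dλ^2 + ((-2*r^2 - 2)/(r^3 - r)) (dr/dλ)(dθ/dλ) = 0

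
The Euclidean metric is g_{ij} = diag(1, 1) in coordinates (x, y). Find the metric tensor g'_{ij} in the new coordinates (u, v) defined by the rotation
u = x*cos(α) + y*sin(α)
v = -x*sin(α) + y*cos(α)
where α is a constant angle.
Invert the transformation: x = u*cos(α) - v*sin(α), y = u*sin(α) + v*cos(α)
g'_{ij} = (∂x^k/∂x'^i)(∂x^l/∂x'^j) g_{kl}; with g_{kl} = δ_{kl} this is Σ_k (∂x^k/∂x'^i)(∂x^k/∂x'^j).
Jacobian: ∂x/∂u = cos(α), ∂x/∂v = -sin(α), ∂y/∂u = sin(α), ∂y/∂v = cos(α)
g'_{uu} = (cos(α))(cos(α)) + (sin(α))(sin(α)) = 1
g'_{uv} = (cos(α))(-sin(α)) + (sin(α))(cos(α)) = 0
g'_{vv} = (-sin(α))(-sin(α)) + (cos(α))(cos(α)) = 1
g'_{ij} = diag(1, 1)
The Euclidean metric is invariant under rotations.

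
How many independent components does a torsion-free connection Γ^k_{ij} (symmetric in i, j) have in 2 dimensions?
Γ^k_{ij} has n choices for the upper index and n(n+1)/2 independent symmetric lower index pairs.
Total = 2 × 2×3/2 = 2 × 3 = 6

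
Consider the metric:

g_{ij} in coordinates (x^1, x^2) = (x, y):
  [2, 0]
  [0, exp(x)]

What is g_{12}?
With x^1 = x, x^2 = y, g_{12} = g_{xy} is the row-1, column-2 entry of the matrix.
g_{12} = 0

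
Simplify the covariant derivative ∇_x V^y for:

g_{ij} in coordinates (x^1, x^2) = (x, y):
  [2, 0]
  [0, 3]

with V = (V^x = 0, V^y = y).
All Christoffel symbols are zero.
∇_x V^y = ∂_x V^y + Γ^y_{x j} V^j
  = (0) + (0)(0) + (0)(y)
  = 0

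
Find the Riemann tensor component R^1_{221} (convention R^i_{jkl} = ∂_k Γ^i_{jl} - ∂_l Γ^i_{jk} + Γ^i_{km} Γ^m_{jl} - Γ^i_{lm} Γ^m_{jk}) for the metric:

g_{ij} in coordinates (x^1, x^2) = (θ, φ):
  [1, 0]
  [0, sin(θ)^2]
Non-zero Christoffel symbols (Γ^k_{ij} = Γ^k_{ji}):
Γ^θ_{φ φ} = -sin(2*θ)/2
Γ^φ_{θ φ} = 1/tan(θ)
R^θ_{φ φ θ} = ∂_φ Γ^θ_{φ θ} - ∂_θ Γ^θ_{φ φ} + Γ^θ_{φ m} Γ^m_{φ θ} - Γ^θ_{θ m} Γ^m_{φ φ}
  = (0) - (-cos(2*θ)) + (-cos(θ)^2) - (0) = -sin(θ)^2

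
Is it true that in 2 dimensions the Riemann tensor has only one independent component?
The number of independent components is n^2(n^2-1)/12 = 4·3/12 = 1 for n = 2 (e.g. R_{1212}).
Yes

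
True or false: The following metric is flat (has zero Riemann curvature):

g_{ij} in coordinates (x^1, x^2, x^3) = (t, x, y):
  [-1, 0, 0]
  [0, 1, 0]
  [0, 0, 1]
All metric components are constant, so every Christoffel symbol vanishes and R^i_{jkl} = 0.
True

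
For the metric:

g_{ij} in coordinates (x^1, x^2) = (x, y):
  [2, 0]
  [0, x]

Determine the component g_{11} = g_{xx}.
With x^1 = x, x^2 = y, g_{11} = g_{xx} is the row-1, column-1 entry of the matrix.
g_{11} = 2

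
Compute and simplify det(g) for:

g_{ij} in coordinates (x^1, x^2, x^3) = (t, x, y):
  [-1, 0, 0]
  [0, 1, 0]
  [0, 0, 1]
Diagonal metric: det(g) = g_{11}·g_{22}·g_{33}
= (-1)·(1)·(1)
det(g) = -1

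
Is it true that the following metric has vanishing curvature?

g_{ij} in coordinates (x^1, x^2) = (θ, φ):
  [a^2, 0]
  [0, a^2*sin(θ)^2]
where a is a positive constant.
Non-zero Christoffel symbols:
Γ^θ_{φ φ} = -sin(2*θ)/2
Γ^φ_{θ φ} = 1/tan(θ)
Ricci tensor: R_{θθ} = 1, R_{θφ} = 0, R_{φφ} = sin(θ)^2
The Ricci tensor is non-zero, so the Riemann tensor is non-zero: not flat.
No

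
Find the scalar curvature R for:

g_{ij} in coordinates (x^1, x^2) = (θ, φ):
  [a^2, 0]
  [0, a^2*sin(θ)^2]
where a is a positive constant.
Non-zero Christoffel symbols (Γ^k_{ij} = Γ^k_{ji}):
Γ^θ_{φ φ} = -sin(2*θ)/2
Γ^φ_{θ φ} = 1/tan(θ)
Ricci tensor (R_{ij} = R^k_{ikj}): R_{θθ} = 1, R_{θφ} = 0, R_{φφ} = sin(θ)^2
Inverse metric: g^{θθ} = 1/a^2, g^{φφ} = 1/(a^2*sin(θ)^2)
R = g^{ij} R_{ij} = (1/a^2)(1) + (1/(a^2*sin(θ)^2))(sin(θ)^2) = 2/a^2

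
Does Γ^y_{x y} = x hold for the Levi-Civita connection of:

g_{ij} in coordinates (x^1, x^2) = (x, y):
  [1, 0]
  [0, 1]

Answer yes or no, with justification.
Γ^y_{x y} = (1/2) g^{yy} (∂_x g_{yy} + ∂_y g_{yx} - ∂_y g_{xy}) = (1/2)(1)((0) + (0) - (0)) = 0
This differs from the proposed value x.
No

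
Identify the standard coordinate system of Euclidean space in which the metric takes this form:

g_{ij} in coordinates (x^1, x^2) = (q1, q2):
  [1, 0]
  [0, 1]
All components are constant and the metric is the identity, i.e. orthonormal rectilinear coordinates.
Cartesian (2D) coordinates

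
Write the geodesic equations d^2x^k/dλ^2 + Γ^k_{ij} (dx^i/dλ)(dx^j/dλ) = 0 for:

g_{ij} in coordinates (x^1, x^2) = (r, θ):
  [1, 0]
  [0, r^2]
Geodesic equation: d^2x^k/dλ^2 + Γ^k_{ij} (dx^i/dλ)(dx^j/dλ) = 0.
Non-zero Christoffel symbols:
Γ^r_{θ θ} = -r
Γ^θ_{r θ} = 1/r
Substituting (the symmetric pair Γ^k_{ij}, Γ^k_{ji} combines into a factor 2):
d^2r/dλ^2 - r (dθ/dλ)^2 = 0
d^2θ/dλ^2 + (2/r) (dr/dλ)(dθ/dλ) = 0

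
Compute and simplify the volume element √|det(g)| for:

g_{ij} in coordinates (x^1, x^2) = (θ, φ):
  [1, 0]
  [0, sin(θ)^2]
det(g) = sin(θ)^2
√|det(g)| = sin(θ) (taking 0 < θ < π so that |sin(θ)| = sin(θ))
Volume element: dV = sin(θ) dθ dφ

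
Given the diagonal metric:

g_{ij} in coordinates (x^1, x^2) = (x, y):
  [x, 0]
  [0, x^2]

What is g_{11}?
With x^1 = x, x^2 = y, g_{11} = g_{xx} is the row-1, column-1 entry of the matrix.
g_{11} = x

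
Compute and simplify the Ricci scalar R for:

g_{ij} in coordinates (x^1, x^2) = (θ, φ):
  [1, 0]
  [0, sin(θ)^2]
Non-zero Christoffel symbols (Γ^k_{ij} = Γ^k_{ji}):
Γ^θ_{φ φ} = -sin(2*θ)/2
Γ^φ_{θ φ} = 1/tan(θ)
Ricci tensor (R_{ij} = R^k_{ikj}): R_{θθ} = 1, R_{θφ} = 0, R_{φφ} = sin(θ)^2
Inverse metric: g^{θθ} = 1, g^{φφ} = 1/sin(θ)^2
R = g^{ij} R_{ij} = (1)(1) + (1/sin(θ)^2)(sin(θ)^2) = 2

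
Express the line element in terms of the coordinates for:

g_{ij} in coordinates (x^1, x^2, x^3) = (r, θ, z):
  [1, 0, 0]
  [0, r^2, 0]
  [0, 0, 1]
ds^2 = g_{ij} dx^i dx^j; only the non-zero components contribute.
ds^2 = dr^2 + r^2 dθ^2 + dz^2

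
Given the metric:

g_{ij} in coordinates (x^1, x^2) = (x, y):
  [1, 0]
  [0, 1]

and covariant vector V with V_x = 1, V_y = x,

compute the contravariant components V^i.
Inverse metric (diagonal): g^{xx} = 1, g^{yy} = 1
V^i = g^{ij} V_j:
V^x = (1)(1) + (0)(x) = 1
V^y = (0)(1) + (1)(x) = x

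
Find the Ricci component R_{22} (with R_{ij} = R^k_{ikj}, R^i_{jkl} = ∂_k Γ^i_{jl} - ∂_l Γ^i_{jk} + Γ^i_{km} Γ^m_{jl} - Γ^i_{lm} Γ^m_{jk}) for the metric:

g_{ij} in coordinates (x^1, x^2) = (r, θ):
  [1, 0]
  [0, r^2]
Non-zero Christoffel symbols (Γ^k_{ij} = Γ^k_{ji}):
Γ^r_{θ θ} = -r
Γ^θ_{r θ} = 1/r
R^r_{θ r θ} = ∂_r Γ^r_{θ θ} - ∂_θ Γ^r_{θ r} + Γ^r_{r m} Γ^m_{θ θ} - Γ^r_{θ m} Γ^m_{θ r}
  = (-1) - (0) + (0) - (-1) = 0
R^θ_{θ θ θ} = 0 (a repeated index in an antisymmetric pair)
R_{θθ} = R^r_{θ r θ} + R^θ_{θ θ θ} = (0) + (0) = 0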